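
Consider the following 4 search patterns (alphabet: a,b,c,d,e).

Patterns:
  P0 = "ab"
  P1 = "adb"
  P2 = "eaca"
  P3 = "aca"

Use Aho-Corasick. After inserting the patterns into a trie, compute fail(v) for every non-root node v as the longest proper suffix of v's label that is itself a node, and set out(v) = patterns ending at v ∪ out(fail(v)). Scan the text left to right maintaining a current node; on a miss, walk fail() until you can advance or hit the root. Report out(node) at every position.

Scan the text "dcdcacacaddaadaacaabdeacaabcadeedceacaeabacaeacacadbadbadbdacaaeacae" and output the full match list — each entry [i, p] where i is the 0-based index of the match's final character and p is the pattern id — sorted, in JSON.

Build:
Trie nodes:
  n0 'ε': a→1 e→5
  n1 'a': b→2 c→9 d→3
  n2 'ab': ·  [P0 ends]
  n3 'ad': b→4
  n4 'adb': ·  [P1 ends]
  n5 'e': a→6
  n6 'ea': c→7
  n7 'eac': a→8
  n8 'eaca': ·  [P2 ends]
  n9 'ac': a→10
  n10 'aca': ·  [P3 ends]

BFS fail/out derivation:
  fail(1) 'a': from fail(0)=0 chase 'a': 0 ⇒ 0;  out=∅∪out(0)=∅
  fail(5) 'e': from fail(0)=0 chase 'e': 0 ⇒ 0;  out=∅∪out(0)=∅
  fail(2) 'ab': from fail(1)=0 chase 'b': 0 ⇒ 0;  out={0}∪out(0)={0}
  fail(3) 'ad': from fail(1)=0 chase 'd': 0 ⇒ 0;  out=∅∪out(0)=∅
  fail(6) 'ea': from fail(5)=0 chase 'a': 0 ⇒ 1;  out=∅∪out(1)=∅
  fail(9) 'ac': from fail(1)=0 chase 'c': 0 ⇒ 0;  out=∅∪out(0)=∅
  fail(4) 'adb': from fail(3)=0 chase 'b': 0 ⇒ 0;  out={1}∪out(0)={1}
  fail(7) 'eac': from fail(6)=1 chase 'c': 1 ⇒ 9;  out=∅∪out(9)=∅
  fail(10) 'aca': from fail(9)=0 chase 'a': 0 ⇒ 1;  out={3}∪out(1)={3}
  fail(8) 'eaca': from fail(7)=9 chase 'a': 9 ⇒ 10;  out={2}∪out(10)={2,3}

Run:
[0] read 'd'  n0⇒n0
[1] read 'c'  n0⇒n0
[2] read 'd'  n0⇒n0
[3] read 'c'  n0⇒n0
[4] read 'a'  n0⇒n1
[5] read 'c'  n1⇒n9
[6] read 'a'  n9⇒n10  ** P3@[4:6]
[7] read 'c'  n10⇒n9 (via fail)
[8] read 'a'  n9⇒n10  ** P3@[6:8]
[9] read 'd'  n10⇒n3 (via fail)
[10] read 'd'  n3⇒n0 (via fail)
[11] read 'a'  n0⇒n1
[12] read 'a'  n1⇒n1 (via fail)
[13] read 'd'  n1⇒n3
[14] read 'a'  n3⇒n1 (via fail)
[15] read 'a'  n1⇒n1 (via fail)
[16] read 'c'  n1⇒n9
[17] read 'a'  n9⇒n10  ** P3@[15:17]
[18] read 'a'  n10⇒n1 (via fail)
[19] read 'b'  n1⇒n2  ** P0@[18:19]
[20] read 'd'  n2⇒n0 (via fail)
[21] read 'e'  n0⇒n5
[22] read 'a'  n5⇒n6
[23] read 'c'  n6⇒n7
[24] read 'a'  n7⇒n8  ** P2@[21:24],P3@[22:24]
[25] read 'a'  n8⇒n1 (via fail)
[26] read 'b'  n1⇒n2  ** P0@[25:26]
[27] read 'c'  n2⇒n0 (via fail)
[28] read 'a'  n0⇒n1
[29] read 'd'  n1⇒n3
[30] read 'e'  n3⇒n5 (via fail)
[31] read 'e'  n5⇒n5 (via fail)
[32] read 'd'  n5⇒n0 (via fail)
[33] read 'c'  n0⇒n0
[34] read 'e'  n0⇒n5
[35] read 'a'  n5⇒n6
[36] read 'c'  n6⇒n7
[37] read 'a'  n7⇒n8  ** P2@[34:37],P3@[35:37]
[38] read 'e'  n8⇒n5 (via fail)
[39] read 'a'  n5⇒n6
[40] read 'b'  n6⇒n2 (via fail)  ** P0@[39:40]
[41] read 'a'  n2⇒n1 (via fail)
[42] read 'c'  n1⇒n9
[43] read 'a'  n9⇒n10  ** P3@[41:43]
[44] read 'e'  n10⇒n5 (via fail)
[45] read 'a'  n5⇒n6
[46] read 'c'  n6⇒n7
[47] read 'a'  n7⇒n8  ** P2@[44:47],P3@[45:47]
[48] read 'c'  n8⇒n9 (via fail)
[49] read 'a'  n9⇒n10  ** P3@[47:49]
[50] read 'd'  n10⇒n3 (via fail)
[51] read 'b'  n3⇒n4  ** P1@[49:51]
[52] read 'a'  n4⇒n1 (via fail)
[53] read 'd'  n1⇒n3
[54] read 'b'  n3⇒n4  ** P1@[52:54]
[55] read 'a'  n4⇒n1 (via fail)
[56] read 'd'  n1⇒n3
[57] read 'b'  n3⇒n4  ** P1@[55:57]
[58] read 'd'  n4⇒n0 (via fail)
[59] read 'a'  n0⇒n1
[60] read 'c'  n1⇒n9
[61] read 'a'  n9⇒n10  ** P3@[59:61]
[62] read 'a'  n10⇒n1 (via fail)
[63] read 'e'  n1⇒n5 (via fail)
[64] read 'a'  n5⇒n6
[65] read 'c'  n6⇒n7
[66] read 'a'  n7⇒n8  ** P2@[63:66],P3@[64:66]
[67] read 'e'  n8⇒n5 (via fail)

Result: [[6,3],[8,3],[17,3],[19,0],[24,2],[24,3],[26,0],[37,2],[37,3],[40,0],[43,3],[47,2],[47,3],[49,3],[51,1],[54,1],[57,1],[61,3],[66,2],[66,3]]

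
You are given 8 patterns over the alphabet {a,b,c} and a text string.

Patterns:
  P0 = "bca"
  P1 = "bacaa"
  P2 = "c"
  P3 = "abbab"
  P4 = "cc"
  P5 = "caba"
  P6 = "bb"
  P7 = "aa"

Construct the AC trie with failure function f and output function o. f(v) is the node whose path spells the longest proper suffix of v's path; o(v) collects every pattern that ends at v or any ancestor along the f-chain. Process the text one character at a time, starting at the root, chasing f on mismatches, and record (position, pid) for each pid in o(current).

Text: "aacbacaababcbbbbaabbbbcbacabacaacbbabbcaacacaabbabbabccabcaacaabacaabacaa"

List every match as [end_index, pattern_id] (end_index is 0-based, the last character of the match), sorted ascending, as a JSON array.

Construct AC machine:
Trie nodes:
  n0 'ε': a→9 b→1 c→8
  n1 'b': a→4 b→18 c→2
  n2 'bc': a→3
  n3 'bca': ·  ←P0
  n4 'ba': c→5
  n5 'bac': a→6
  n6 'baca': a→7
  n7 'bacaa': ·  ←P1
  n8 'c': a→15 c→14  ←P2
  n9 'a': a→19 b→10
  n10 'ab': b→11
  n11 'abb': a→12
  n12 'abba': b→13
  n13 'abbab': ·  ←P3
  n14 'cc': ·  ←P4
  n15 'ca': b→16
  n16 'cab': a→17
  n17 'caba': ·  ←P5
  n18 'bb': ·  ←P6
  n19 'aa': ·  ←P7

Failure links (BFS by depth):
  fail(1) 'b': from fail(0)=0 chase 'b': 0 ⇒ 0;  out=∅∪out(0)=∅
  fail(8) 'c': from fail(0)=0 chase 'c': 0 ⇒ 0;  out={2}∪out(0)={2}
  fail(9) 'a': from fail(0)=0 chase 'a': 0 ⇒ 0;  out=∅∪out(0)=∅
  fail(2) 'bc': from fail(1)=0 chase 'c': 0 ⇒ 8;  out=∅∪out(8)={2}
  fail(4) 'ba': from fail(1)=0 chase 'a': 0 ⇒ 9;  out=∅∪out(9)=∅
  fail(10) 'ab': from fail(9)=0 chase 'b': 0 ⇒ 1;  out=∅∪out(1)=∅
  fail(14) 'cc': from fail(8)=0 chase 'c': 0 ⇒ 8;  out={4}∪out(8)={2,4}
  fail(15) 'ca': from fail(8)=0 chase 'a': 0 ⇒ 9;  out=∅∪out(9)=∅
  fail(18) 'bb': from fail(1)=0 chase 'b': 0 ⇒ 1;  out={6}∪out(1)={6}
  fail(19) 'aa': from fail(9)=0 chase 'a': 0 ⇒ 9;  out={7}∪out(9)={7}
  fail(3) 'bca': from fail(2)=8 chase 'a': 8 ⇒ 15;  out={0}∪out(15)={0}
  fail(5) 'bac': from fail(4)=9 chase 'c': 9→0 ⇒ 8;  out=∅∪out(8)={2}
  fail(11) 'abb': from fail(10)=1 chase 'b': 1 ⇒ 18;  out=∅∪out(18)={6}
  fail(16) 'cab': from fail(15)=9 chase 'b': 9 ⇒ 10;  out=∅∪out(10)=∅
  fail(6) 'baca': from fail(5)=8 chase 'a': 8 ⇒ 15;  out=∅∪out(15)=∅
  fail(12) 'abba': from fail(11)=18 chase 'a': 18→1 ⇒ 4;  out=∅∪out(4)=∅
  fail(17) 'caba': from fail(16)=10 chase 'a': 10→1 ⇒ 4;  out={5}∪out(4)={5}
  fail(7) 'bacaa': from fail(6)=15 chase 'a': 15→9 ⇒ 19;  out={1}∪out(19)={1,7}
  fail(13) 'abbab': from fail(12)=4 chase 'b': 4→9 ⇒ 10;  out={3}∪out(10)={3}

Text stream:
pos 0 'a': at 9
pos 1 'a': at 19  ** P7@[0:1]
pos 2 'c': at 8 ·f  ** P2@[2:2]
pos 3 'b': at 1 ·f
pos 4 'a': at 4
pos 5 'c': at 5  ** P2@[5:5]
pos 6 'a': at 6
pos 7 'a': at 7  ** P1@[3:7],P7@[6:7]
pos 8 'b': at 10 ·f
pos 9 'a': at 4 ·f
pos 10 'b': at 10 ·f
pos 11 'c': at 2 ·f  ** P2@[11:11]
pos 12 'b': at 1 ·f
pos 13 'b': at 18  ** P6@[12:13]
pos 14 'b': at 18 ·f  ** P6@[13:14]
pos 15 'b': at 18 ·f  ** P6@[14:15]
pos 16 'a': at 4 ·f
pos 17 'a': at 19 ·f  ** P7@[16:17]
pos 18 'b': at 10 ·f
pos 19 'b': at 11  ** P6@[18:19]
pos 20 'b': at 18 ·f  ** P6@[19:20]
pos 21 'b': at 18 ·f  ** P6@[20:21]
pos 22 'c': at 2 ·f  ** P2@[22:22]
pos 23 'b': at 1 ·f
pos 24 'a': at 4
pos 25 'c': at 5  ** P2@[25:25]
pos 26 'a': at 6
pos 27 'b': at 16 ·f
pos 28 'a': at 17  ** P5@[25:28]
pos 29 'c': at 5 ·f  ** P2@[29:29]
pos 30 'a': at 6
pos 31 'a': at 7  ** P1@[27:31],P7@[30:31]
pos 32 'c': at 8 ·f  ** P2@[32:32]
pos 33 'b': at 1 ·f
pos 34 'b': at 18  ** P6@[33:34]
pos 35 'a': at 4 ·f
pos 36 'b': at 10 ·f
pos 37 'b': at 11  ** P6@[36:37]
pos 38 'c': at 2 ·f  ** P2@[38:38]
pos 39 'a': at 3  ** P0@[37:39]
pos 40 'a': at 19 ·f  ** P7@[39:40]
pos 41 'c': at 8 ·f  ** P2@[41:41]
pos 42 'a': at 15
pos 43 'c': at 8 ·f  ** P2@[43:43]
pos 44 'a': at 15
pos 45 'a': at 19 ·f  ** P7@[44:45]
pos 46 'b': at 10 ·f
pos 47 'b': at 11  ** P6@[46:47]
pos 48 'a': at 12
pos 49 'b': at 13  ** P3@[45:49]
pos 50 'b': at 11 ·f  ** P6@[49:50]
pos 51 'a': at 12
pos 52 'b': at 13  ** P3@[48:52]
pos 53 'c': at 2 ·f  ** P2@[53:53]
pos 54 'c': at 14 ·f  ** P2@[54:54],P4@[53:54]
pos 55 'a': at 15 ·f
pos 56 'b': at 16
pos 57 'c': at 2 ·f  ** P2@[57:57]
pos 58 'a': at 3  ** P0@[56:58]
pos 59 'a': at 19 ·f  ** P7@[58:59]
pos 60 'c': at 8 ·f  ** P2@[60:60]
pos 61 'a': at 15
pos 62 'a': at 19 ·f  ** P7@[61:62]
pos 63 'b': at 10 ·f
pos 64 'a': at 4 ·f
pos 65 'c': at 5  ** P2@[65:65]
pos 66 'a': at 6
pos 67 'a': at 7  ** P1@[63:67],P7@[66:67]
pos 68 'b': at 10 ·f
pos 69 'a': at 4 ·f
pos 70 'c': at 5  ** P2@[70:70]
pos 71 'a': at 6
pos 72 'a': at 7  ** P1@[68:72],P7@[71:72]

All matches (sorted): [[1,7],[2,2],[5,2],[7,1],[7,7],[11,2],[13,6],[14,6],[15,6],[17,7],[19,6],[20,6],[21,6],[22,2],[25,2],[28,5],[29,2],[31,1],[31,7],[32,2],[34,6],[37,6],[38,2],[39,0],[40,7],[41,2],[43,2],[45,7],[47,6],[49,3],[50,6],[52,3],[53,2],[54,2],[54,4],[57,2],[58,0],[59,7],[60,2],[62,7],[65,2],[67,1],[67,7],[70,2],[72,1],[72,7]]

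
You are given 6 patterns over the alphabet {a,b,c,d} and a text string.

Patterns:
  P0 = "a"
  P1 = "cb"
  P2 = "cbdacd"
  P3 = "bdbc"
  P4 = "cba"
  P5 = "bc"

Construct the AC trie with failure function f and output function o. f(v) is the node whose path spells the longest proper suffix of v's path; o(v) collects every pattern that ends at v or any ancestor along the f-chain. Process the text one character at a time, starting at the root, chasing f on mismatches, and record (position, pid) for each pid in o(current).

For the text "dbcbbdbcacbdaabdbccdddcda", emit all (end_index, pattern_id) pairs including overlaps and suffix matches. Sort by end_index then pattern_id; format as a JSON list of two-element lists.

Build automaton:
Trie nodes:
  n0 'ε': a→1 b→8 c→2
  n1 'a': ·  ←P0
  n2 'c': b→3
  n3 'cb': a→12 d→4  ←P1
  n4 'cbd': a→5
  n5 'cbda': c→6
  n6 'cbdac': d→7
  n7 'cbdacd': ·  ←P2
  n8 'b': c→13 d→9
  n9 'bd': b→10
  n10 'bdb': c→11
  n11 'bdbc': ·  ←P3
  n12 'cba': ·  ←P4
  n13 'bc': ·  ←P5

Failure links (BFS by depth):
  fail(1) 'a': from fail(0)=0 chase 'a': 0 ⇒ 0;  out={0}∪out(0)={0}
  fail(2) 'c': from fail(0)=0 chase 'c': 0 ⇒ 0;  out=∅∪out(0)=∅
  fail(8) 'b': from fail(0)=0 chase 'b': 0 ⇒ 0;  out=∅∪out(0)=∅
  fail(3) 'cb': from fail(2)=0 chase 'b': 0 ⇒ 8;  out={1}∪out(8)={1}
  fail(9) 'bd': from fail(8)=0 chase 'd': 0 ⇒ 0;  out=∅∪out(0)=∅
  fail(13) 'bc': from fail(8)=0 chase 'c': 0 ⇒ 2;  out={5}∪out(2)={5}
  fail(4) 'cbd': from fail(3)=8 chase 'd': 8 ⇒ 9;  out=∅∪out(9)=∅
  fail(10) 'bdb': from fail(9)=0 chase 'b': 0 ⇒ 8;  out=∅∪out(8)=∅
  fail(12) 'cba': from fail(3)=8 chase 'a': 8→0 ⇒ 1;  out={4}∪out(1)={0,4}
  fail(5) 'cbda': from fail(4)=9 chase 'a': 9→0 ⇒ 1;  out=∅∪out(1)={0}
  fail(11) 'bdbc': from fail(10)=8 chase 'c': 8 ⇒ 13;  out={3}∪out(13)={3,5}
  fail(6) 'cbdac': from fail(5)=1 chase 'c': 1→0 ⇒ 2;  out=∅∪out(2)=∅
  fail(7) 'cbdacd': from fail(6)=2 chase 'd': 2→0 ⇒ 0;  out={2}∪out(0)={2}

Scan:
i=0 'd': node 0→0
i=1 'b': node 0→8
i=2 'c': node 8→13  → match P5@[1:2]
i=3 'b': node 13→3 ·f  → match P1@[2:3]
i=4 'b': node 3→8 ·f
i=5 'd': node 8→9
i=6 'b': node 9→10
i=7 'c': node 10→11  → match P3@[4:7],P5@[6:7]
i=8 'a': node 11→1 ·f  → match P0@[8:8]
i=9 'c': node 1→2 ·f
i=10 'b': node 2→3  → match P1@[9:10]
i=11 'd': node 3→4
i=12 'a': node 4→5  → match P0@[12:12]
i=13 'a': node 5→1 ·f  → match P0@[13:13]
i=14 'b': node 1→8 ·f
i=15 'd': node 8→9
i=16 'b': node 9→10
i=17 'c': node 10→11  → match P3@[14:17],P5@[16:17]
i=18 'c': node 11→2 ·f
i=19 'd': node 2→0 ·f
i=20 'd': node 0→0
i=21 'd': node 0→0
i=22 'c': node 0→2
i=23 'd': node 2→0 ·f
i=24 'a': node 0→1  → match P0@[24:24]

All matches (sorted): [[2,5],[3,1],[7,3],[7,5],[8,0],[10,1],[12,0],[13,0],[17,3],[17,5],[24,0]]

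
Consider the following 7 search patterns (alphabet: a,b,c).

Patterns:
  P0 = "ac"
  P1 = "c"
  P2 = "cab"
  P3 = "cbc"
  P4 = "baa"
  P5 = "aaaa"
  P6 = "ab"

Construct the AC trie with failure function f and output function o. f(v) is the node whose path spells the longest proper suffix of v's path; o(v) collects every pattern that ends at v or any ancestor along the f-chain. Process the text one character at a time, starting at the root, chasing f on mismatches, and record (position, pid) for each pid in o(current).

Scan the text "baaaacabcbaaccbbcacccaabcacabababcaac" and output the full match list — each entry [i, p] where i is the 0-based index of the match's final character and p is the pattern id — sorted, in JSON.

Build:
Trie nodes:
  n0 'ε': a→1 b→8 c→3
  n1 'a': a→11 b→14 c→2
  n2 'ac': ·  [P0 ends]
  n3 'c': a→4 b→6  [P1 ends]
  n4 'ca': b→5
  n5 'cab': ·  [P2 ends]
  n6 'cb': c→7
  n7 'cbc': ·  [P3 ends]
  n8 'b': a→9
  n9 'ba': a→10
  n10 'baa': ·  [P4 ends]
  n11 'aa': a→12
  n12 'aaa': a→13
  n13 'aaaa': ·  [P5 ends]
  n14 'ab': ·  [P6 ends]

BFS fail/out derivation:
  n1('a'): parent n0 fail=0; on 'a' 0 → fail=0;  out ∅∪∅=∅
  n3('c'): parent n0 fail=0; on 'c' 0 → fail=0;  out {1}∪∅={1}
  n8('b'): parent n0 fail=0; on 'b' 0 → fail=0;  out ∅∪∅=∅
  n2('ac'): parent n1 fail=0; on 'c' 0 → fail=3;  out {0}∪{1}={0,1}
  n4('ca'): parent n3 fail=0; on 'a' 0 → fail=1;  out ∅∪∅=∅
  n6('cb'): parent n3 fail=0; on 'b' 0 → fail=8;  out ∅∪∅=∅
  n9('ba'): parent n8 fail=0; on 'a' 0 → fail=1;  out ∅∪∅=∅
  n11('aa'): parent n1 fail=0; on 'a' 0 → fail=1;  out ∅∪∅=∅
  n14('ab'): parent n1 fail=0; on 'b' 0 → fail=8;  out {6}∪∅={6}
  n5('cab'): parent n4 fail=1; on 'b' 1 → fail=14;  out {2}∪{6}={2,6}
  n7('cbc'): parent n6 fail=8; on 'c' 8→0 → fail=3;  out {3}∪{1}={1,3}
  n10('baa'): parent n9 fail=1; on 'a' 1 → fail=11;  out {4}∪∅={4}
  n12('aaa'): parent n11 fail=1; on 'a' 1 → fail=11;  out ∅∪∅=∅
  n13('aaaa'): parent n12 fail=11; on 'a' 11 → fail=12;  out {5}∪∅={5}

Run:
i=0 'b': node 0→8
i=1 'a': node 8→9
i=2 'a': node 9→10  → match P4@[0:2]
i=3 'a': node 10→12 ·f
i=4 'a': node 12→13  → match P5@[1:4]
i=5 'c': node 13→2 ·f  → match P0@[4:5],P1@[5:5]
i=6 'a': node 2→4 ·f
i=7 'b': node 4→5  → match P2@[5:7],P6@[6:7]
i=8 'c': node 5→3 ·f  → match P1@[8:8]
i=9 'b': node 3→6
i=10 'a': node 6→9 ·f
i=11 'a': node 9→10  → match P4@[9:11]
i=12 'c': node 10→2 ·f  → match P0@[11:12],P1@[12:12]
i=13 'c': node 2→3 ·f  → match P1@[13:13]
i=14 'b': node 3→6
i=15 'b': node 6→8 ·f
i=16 'c': node 8→3 ·f  → match P1@[16:16]
i=17 'a': node 3→4
i=18 'c': node 4→2 ·f  → match P0@[17:18],P1@[18:18]
i=19 'c': node 2→3 ·f  → match P1@[19:19]
i=20 'c': node 3→3 ·f  → match P1@[20:20]
i=21 'a': node 3→4
i=22 'a': node 4→11 ·f
i=23 'b': node 11→14 ·f  → match P6@[22:23]
i=24 'c': node 14→3 ·f  → match P1@[24:24]
i=25 'a': node 3→4
i=26 'c': node 4→2 ·f  → match P0@[25:26],P1@[26:26]
i=27 'a': node 2→4 ·f
i=28 'b': node 4→5  → match P2@[26:28],P6@[27:28]
i=29 'a': node 5→9 ·f
i=30 'b': node 9→14 ·f  → match P6@[29:30]
i=31 'a': node 14→9 ·f
i=32 'b': node 9→14 ·f  → match P6@[31:32]
i=33 'c': node 14→3 ·f  → match P1@[33:33]
i=34 'a': node 3→4
i=35 'a': node 4→11 ·f
i=36 'c': node 11→2 ·f  → match P0@[35:36],P1@[36:36]

Matches: [[2,4],[4,5],[5,0],[5,1],[7,2],[7,6],[8,1],[11,4],[12,0],[12,1],[13,1],[16,1],[18,0],[18,1],[19,1],[20,1],[23,6],[24,1],[26,0],[26,1],[28,2],[28,6],[30,6],[32,6],[33,1],[36,0],[36,1]]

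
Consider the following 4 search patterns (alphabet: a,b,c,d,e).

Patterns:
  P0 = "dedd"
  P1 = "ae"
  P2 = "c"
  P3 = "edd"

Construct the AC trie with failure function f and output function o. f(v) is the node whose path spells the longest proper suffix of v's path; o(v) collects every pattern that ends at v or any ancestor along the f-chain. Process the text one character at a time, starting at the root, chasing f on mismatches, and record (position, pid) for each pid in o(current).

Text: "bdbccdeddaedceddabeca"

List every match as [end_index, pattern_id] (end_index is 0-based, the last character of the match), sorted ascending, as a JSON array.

Build automaton:
Trie nodes:
  n0 'ε': a→5 c→7 d→1 e→8
  n1 'd': e→2
  n2 'de': d→3
  n3 'ded': d→4
  n4 'dedd': ·  ←P0
  n5 'a': e→6
  n6 'ae': ·  ←P1
  n7 'c': ·  ←P2
  n8 'e': d→9
  n9 'ed': d→10
  n10 'edd': ·  ←P3

BFS fail/out derivation:
  fail(1) 'd': from fail(0)=0 chase 'd': 0 ⇒ 0;  out=∅∪out(0)=∅
  fail(5) 'a': from fail(0)=0 chase 'a': 0 ⇒ 0;  out=∅∪out(0)=∅
  fail(7) 'c': from fail(0)=0 chase 'c': 0 ⇒ 0;  out={2}∪out(0)={2}
  fail(8) 'e': from fail(0)=0 chase 'e': 0 ⇒ 0;  out=∅∪out(0)=∅
  fail(2) 'de': from fail(1)=0 chase 'e': 0 ⇒ 8;  out=∅∪out(8)=∅
  fail(6) 'ae': from fail(5)=0 chase 'e': 0 ⇒ 8;  out={1}∪out(8)={1}
  fail(9) 'ed': from fail(8)=0 chase 'd': 0 ⇒ 1;  out=∅∪out(1)=∅
  fail(3) 'ded': from fail(2)=8 chase 'd': 8 ⇒ 9;  out=∅∪out(9)=∅
  fail(10) 'edd': from fail(9)=1 chase 'd': 1→0 ⇒ 1;  out={3}∪out(1)={3}
  fail(4) 'dedd': from fail(3)=9 chase 'd': 9 ⇒ 10;  out={0}∪out(10)={0,3}

Scan:
i=0 'b': node 0→0
i=1 'd': node 0→1
i=2 'b': node 1→0 (fail-walked)
i=3 'c': node 0→7  emit P2@[3:3]
i=4 'c': node 7→7 (fail-walked)  emit P2@[4:4]
i=5 'd': node 7→1 (fail-walked)
i=6 'e': node 1→2
i=7 'd': node 2→3
i=8 'd': node 3→4  emit P0@[5:8],P3@[6:8]
i=9 'a': node 4→5 (fail-walked)
i=10 'e': node 5→6  emit P1@[9:10]
i=11 'd': node 6→9 (fail-walked)
i=12 'c': node 9→7 (fail-walked)  emit P2@[12:12]
i=13 'e': node 7→8 (fail-walked)
i=14 'd': node 8→9
i=15 'd': node 9→10  emit P3@[13:15]
i=16 'a': node 10→5 (fail-walked)
i=17 'b': node 5→0 (fail-walked)
i=18 'e': node 0→8
i=19 'c': node 8→7 (fail-walked)  emit P2@[19:19]
i=20 'a': node 7→5 (fail-walked)

Matches: [[3,2],[4,2],[8,0],[8,3],[10,1],[12,2],[15,3],[19,2]]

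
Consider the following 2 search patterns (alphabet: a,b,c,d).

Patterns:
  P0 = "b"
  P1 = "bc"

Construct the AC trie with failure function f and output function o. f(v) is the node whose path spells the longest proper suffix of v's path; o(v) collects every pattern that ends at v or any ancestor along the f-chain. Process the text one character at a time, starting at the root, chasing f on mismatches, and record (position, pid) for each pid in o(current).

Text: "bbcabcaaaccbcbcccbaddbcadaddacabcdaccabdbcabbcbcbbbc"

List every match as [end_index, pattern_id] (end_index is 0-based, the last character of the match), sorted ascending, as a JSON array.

Construct AC machine:
Trie nodes:
  0='ε' goto b→1
  1='b' goto c→2  ←P0
  2='bc' goto ·  ←P1

BFS fail/out derivation:
  fail(1) 'b': from fail(0)=0 chase 'b': 0 ⇒ 0;  out={0}∪out(0)={0}
  fail(2) 'bc': from fail(1)=0 chase 'c': 0 ⇒ 0;  out={1}∪out(0)={1}

Scan:
[0] read 'b'  n0⇒n1  ** P0@[0:0]
[1] read 'b'  n1⇒n1 (fail-walked)  ** P0@[1:1]
[2] read 'c'  n1⇒n2  ** P1@[1:2]
[3] read 'a'  n2⇒n0 (fail-walked)
[4] read 'b'  n0⇒n1  ** P0@[4:4]
[5] read 'c'  n1⇒n2  ** P1@[4:5]
[6] read 'a'  n2⇒n0 (fail-walked)
[7] read 'a'  n0⇒n0
[8] read 'a'  n0⇒n0
[9] read 'c'  n0⇒n0
[10] read 'c'  n0⇒n0
[11] read 'b'  n0⇒n1  ** P0@[11:11]
[12] read 'c'  n1⇒n2  ** P1@[11:12]
[13] read 'b'  n2⇒n1 (fail-walked)  ** P0@[13:13]
[14] read 'c'  n1⇒n2  ** P1@[13:14]
[15] read 'c'  n2⇒n0 (fail-walked)
[16] read 'c'  n0⇒n0
[17] read 'b'  n0⇒n1  ** P0@[17:17]
[18] read 'a'  n1⇒n0 (fail-walked)
[19] read 'd'  n0⇒n0
[20] read 'd'  n0⇒n0
[21] read 'b'  n0⇒n1  ** P0@[21:21]
[22] read 'c'  n1⇒n2  ** P1@[21:22]
[23] read 'a'  n2⇒n0 (fail-walked)
[24] read 'd'  n0⇒n0
[25] read 'a'  n0⇒n0
[26] read 'd'  n0⇒n0
[27] read 'd'  n0⇒n0
[28] read 'a'  n0⇒n0
[29] read 'c'  n0⇒n0
[30] read 'a'  n0⇒n0
[31] read 'b'  n0⇒n1  ** P0@[31:31]
[32] read 'c'  n1⇒n2  ** P1@[31:32]
[33] read 'd'  n2⇒n0 (fail-walked)
[34] read 'a'  n0⇒n0
[35] read 'c'  n0⇒n0
[36] read 'c'  n0⇒n0
[37] read 'a'  n0⇒n0
[38] read 'b'  n0⇒n1  ** P0@[38:38]
[39] read 'd'  n1⇒n0 (fail-walked)
[40] read 'b'  n0⇒n1  ** P0@[40:40]
[41] read 'c'  n1⇒n2  ** P1@[40:41]
[42] read 'a'  n2⇒n0 (fail-walked)
[43] read 'b'  n0⇒n1  ** P0@[43:43]
[44] read 'b'  n1⇒n1 (fail-walked)  ** P0@[44:44]
[45] read 'c'  n1⇒n2  ** P1@[44:45]
[46] read 'b'  n2⇒n1 (fail-walked)  ** P0@[46:46]
[47] read 'c'  n1⇒n2  ** P1@[46:47]
[48] read 'b'  n2⇒n1 (fail-walked)  ** P0@[48:48]
[49] read 'b'  n1⇒n1 (fail-walked)  ** P0@[49:49]
[50] read 'b'  n1⇒n1 (fail-walked)  ** P0@[50:50]
[51] read 'c'  n1⇒n2  ** P1@[50:51]

All matches (sorted): [[0,0],[1,0],[2,1],[4,0],[5,1],[11,0],[12,1],[13,0],[14,1],[17,0],[21,0],[22,1],[31,0],[32,1],[38,0],[40,0],[41,1],[43,0],[44,0],[45,1],[46,0],[47,1],[48,0],[49,0],[50,0],[51,1]]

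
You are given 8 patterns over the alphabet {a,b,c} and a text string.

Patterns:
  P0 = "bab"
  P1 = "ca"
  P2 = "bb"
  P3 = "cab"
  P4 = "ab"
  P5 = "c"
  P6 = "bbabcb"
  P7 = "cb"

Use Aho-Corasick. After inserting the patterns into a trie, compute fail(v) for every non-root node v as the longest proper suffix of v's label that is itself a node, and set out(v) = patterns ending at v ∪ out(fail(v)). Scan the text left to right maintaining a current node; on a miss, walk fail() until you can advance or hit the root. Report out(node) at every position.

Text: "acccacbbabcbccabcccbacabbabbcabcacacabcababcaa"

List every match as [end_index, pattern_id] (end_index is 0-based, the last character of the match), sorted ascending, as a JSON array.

Construct AC machine:
Trie nodes:
  n0 'ε': a→8 b→1 c→4
  n1 'b': a→2 b→6
  n2 'ba': b→3
  n3 'bab': ·  ←P0
  n4 'c': a→5 b→14  ←P5
  n5 'ca': b→7  ←P1
  n6 'bb': a→10  ←P2
  n7 'cab': ·  ←P3
  n8 'a': b→9
  n9 'ab': ·  ←P4
  n10 'bba': b→11
  n11 'bbab': c→12
  n12 'bbabc': b→13
  n13 'bbabcb': ·  ←P6
  n14 'cb': ·  ←P7

BFS fail/out derivation:
  n1('b'): parent n0 fail=0; on 'b' 0 → fail=0;  out ∅∪∅=∅
  n4('c'): parent n0 fail=0; on 'c' 0 → fail=0;  out {5}∪∅={5}
  n8('a'): parent n0 fail=0; on 'a' 0 → fail=0;  out ∅∪∅=∅
  n2('ba'): parent n1 fail=0; on 'a' 0 → fail=8;  out ∅∪∅=∅
  n5('ca'): parent n4 fail=0; on 'a' 0 → fail=8;  out {1}∪∅={1}
  n6('bb'): parent n1 fail=0; on 'b' 0 → fail=1;  out {2}∪∅={2}
  n9('ab'): parent n8 fail=0; on 'b' 0 → fail=1;  out {4}∪∅={4}
  n14('cb'): parent n4 fail=0; on 'b' 0 → fail=1;  out {7}∪∅={7}
  n3('bab'): parent n2 fail=8; on 'b' 8 → fail=9;  out {0}∪{4}={0,4}
  n7('cab'): parent n5 fail=8; on 'b' 8 → fail=9;  out {3}∪{4}={3,4}
  n10('bba'): parent n6 fail=1; on 'a' 1 → fail=2;  out ∅∪∅=∅
  n11('bbab'): parent n10 fail=2; on 'b' 2 → fail=3;  out ∅∪{0,4}={0,4}
  n12('bbabc'): parent n11 fail=3; on 'c' 3→9→1→0 → fail=4;  out ∅∪{5}={5}
  n13('bbabcb'): parent n12 fail=4; on 'b' 4 → fail=14;  out {6}∪{7}={6,7}

Scan:
i=0 'a': node 0→8
i=1 'c': node 8→4 (fail-walked)  emit P5@[1:1]
i=2 'c': node 4→4 (fail-walked)  emit P5@[2:2]
i=3 'c': node 4→4 (fail-walked)  emit P5@[3:3]
i=4 'a': node 4→5  emit P1@[3:4]
i=5 'c': node 5→4 (fail-walked)  emit P5@[5:5]
i=6 'b': node 4→14  emit P7@[5:6]
i=7 'b': node 14→6 (fail-walked)  emit P2@[6:7]
i=8 'a': node 6→10
i=9 'b': node 10→11  emit P0@[7:9],P4@[8:9]
i=10 'c': node 11→12  emit P5@[10:10]
i=11 'b': node 12→13  emit P6@[6:11],P7@[10:11]
i=12 'c': node 13→4 (fail-walked)  emit P5@[12:12]
i=13 'c': node 4→4 (fail-walked)  emit P5@[13:13]
i=14 'a': node 4→5  emit P1@[13:14]
i=15 'b': node 5→7  emit P3@[13:15],P4@[14:15]
i=16 'c': node 7→4 (fail-walked)  emit P5@[16:16]
i=17 'c': node 4→4 (fail-walked)  emit P5@[17:17]
i=18 'c': node 4→4 (fail-walked)  emit P5@[18:18]
i=19 'b': node 4→14  emit P7@[18:19]
i=20 'a': node 14→2 (fail-walked)
i=21 'c': node 2→4 (fail-walked)  emit P5@[21:21]
i=22 'a': node 4→5  emit P1@[21:22]
i=23 'b': node 5→7  emit P3@[21:23],P4@[22:23]
i=24 'b': node 7→6 (fail-walked)  emit P2@[23:24]
i=25 'a': node 6→10
i=26 'b': node 10→11  emit P0@[24:26],P4@[25:26]
i=27 'b': node 11→6 (fail-walked)  emit P2@[26:27]
i=28 'c': node 6→4 (fail-walked)  emit P5@[28:28]
i=29 'a': node 4→5  emit P1@[28:29]
i=30 'b': node 5→7  emit P3@[28:30],P4@[29:30]
i=31 'c': node 7→4 (fail-walked)  emit P5@[31:31]
i=32 'a': node 4→5  emit P1@[31:32]
i=33 'c': node 5→4 (fail-walked)  emit P5@[33:33]
i=34 'a': node 4→5  emit P1@[33:34]
i=35 'c': node 5→4 (fail-walked)  emit P5@[35:35]
i=36 'a': node 4→5  emit P1@[35:36]
i=37 'b': node 5→7  emit P3@[35:37],P4@[36:37]
i=38 'c': node 7→4 (fail-walked)  emit P5@[38:38]
i=39 'a': node 4→5  emit P1@[38:39]
i=40 'b': node 5→7  emit P3@[38:40],P4@[39:40]
i=41 'a': node 7→2 (fail-walked)
i=42 'b': node 2→3  emit P0@[40:42],P4@[41:42]
i=43 'c': node 3→4 (fail-walked)  emit P5@[43:43]
i=44 'a': node 4→5  emit P1@[43:44]
i=45 'a': node 5→8 (fail-walked)

Result: [[1,5],[2,5],[3,5],[4,1],[5,5],[6,7],[7,2],[9,0],[9,4],[10,5],[11,6],[11,7],[12,5],[13,5],[14,1],[15,3],[15,4],[16,5],[17,5],[18,5],[19,7],[21,5],[22,1],[23,3],[23,4],[24,2],[26,0],[26,4],[27,2],[28,5],[29,1],[30,3],[30,4],[31,5],[32,1],[33,5],[34,1],[35,5],[36,1],[37,3],[37,4],[38,5],[39,1],[40,3],[40,4],[42,0],[42,4],[43,5],[44,1]]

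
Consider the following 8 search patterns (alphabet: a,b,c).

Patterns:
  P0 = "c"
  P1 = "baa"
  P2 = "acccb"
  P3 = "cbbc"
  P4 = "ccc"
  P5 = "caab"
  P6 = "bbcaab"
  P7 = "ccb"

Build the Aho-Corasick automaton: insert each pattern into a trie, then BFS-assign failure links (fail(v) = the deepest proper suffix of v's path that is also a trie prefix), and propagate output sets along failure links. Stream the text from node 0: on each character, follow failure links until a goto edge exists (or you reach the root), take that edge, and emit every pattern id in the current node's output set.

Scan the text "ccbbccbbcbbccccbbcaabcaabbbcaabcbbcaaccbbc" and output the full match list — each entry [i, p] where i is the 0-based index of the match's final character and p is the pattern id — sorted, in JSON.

Construct AC machine:
Trie (insert patterns):
  0='ε' goto a→5 b→2 c→1
  1='c' goto a→15 b→10 c→13  [P0 ends]
  2='b' goto a→3 b→18
  3='ba' goto a→4
  4='baa' goto ·  [P1 ends]
  5='a' goto c→6
  6='ac' goto c→7
  7='acc' goto c→8
  8='accc' goto b→9
  9='acccb' goto ·  [P2 ends]
  10='cb' goto b→11
  11='cbb' goto c→12
  12='cbbc' goto ·  [P3 ends]
  13='cc' goto b→23 c→14
  14='ccc' goto ·  [P4 ends]
  15='ca' goto a→16
  16='caa' goto b→17
  17='caab' goto ·  [P5 ends]
  18='bb' goto c→19
  19='bbc' goto a→20
  20='bbca' goto a→21
  21='bbcaa' goto b→22
  22='bbcaab' goto ·  [P6 ends]
  23='ccb' goto ·  [P7 ends]

BFS fail/out derivation:
  fail(1) 'c': from fail(0)=0 chase 'c': 0 ⇒ 0;  out={0}∪out(0)={0}
  fail(2) 'b': from fail(0)=0 chase 'b': 0 ⇒ 0;  out=∅∪out(0)=∅
  fail(5) 'a': from fail(0)=0 chase 'a': 0 ⇒ 0;  out=∅∪out(0)=∅
  fail(3) 'ba': from fail(2)=0 chase 'a': 0 ⇒ 5;  out=∅∪out(5)=∅
  fail(6) 'ac': from fail(5)=0 chase 'c': 0 ⇒ 1;  out=∅∪out(1)={0}
  fail(10) 'cb': from fail(1)=0 chase 'b': 0 ⇒ 2;  out=∅∪out(2)=∅
  fail(13) 'cc': from fail(1)=0 chase 'c': 0 ⇒ 1;  out=∅∪out(1)={0}
  fail(15) 'ca': from fail(1)=0 chase 'a': 0 ⇒ 5;  out=∅∪out(5)=∅
  fail(18) 'bb': from fail(2)=0 chase 'b': 0 ⇒ 2;  out=∅∪out(2)=∅
  fail(4) 'baa': from fail(3)=5 chase 'a': 5→0 ⇒ 5;  out={1}∪out(5)={1}
  fail(7) 'acc': from fail(6)=1 chase 'c': 1 ⇒ 13;  out=∅∪out(13)={0}
  fail(11) 'cbb': from fail(10)=2 chase 'b': 2 ⇒ 18;  out=∅∪out(18)=∅
  fail(14) 'ccc': from fail(13)=1 chase 'c': 1 ⇒ 13;  out={4}∪out(13)={0,4}
  fail(16) 'caa': from fail(15)=5 chase 'a': 5→0 ⇒ 5;  out=∅∪out(5)=∅
  fail(19) 'bbc': from fail(18)=2 chase 'c': 2→0 ⇒ 1;  out=∅∪out(1)={0}
  fail(23) 'ccb': from fail(13)=1 chase 'b': 1 ⇒ 10;  out={7}∪out(10)={7}
  fail(8) 'accc': from fail(7)=13 chase 'c': 13 ⇒ 14;  out=∅∪out(14)={0,4}
  fail(12) 'cbbc': from fail(11)=18 chase 'c': 18 ⇒ 19;  out={3}∪out(19)={0,3}
  fail(17) 'caab': from fail(16)=5 chase 'b': 5→0 ⇒ 2;  out={5}∪out(2)={5}
  fail(20) 'bbca': from fail(19)=1 chase 'a': 1 ⇒ 15;  out=∅∪out(15)=∅
  fail(9) 'acccb': from fail(8)=14 chase 'b': 14→13 ⇒ 23;  out={2}∪out(23)={2,7}
  fail(21) 'bbcaa': from fail(20)=15 chase 'a': 15 ⇒ 16;  out=∅∪out(16)=∅
  fail(22) 'bbcaab': from fail(21)=16 chase 'b': 16 ⇒ 17;  out={6}∪out(17)={5,6}

Run:
pos 0 'c': at 1  ** P0@[0:0]
pos 1 'c': at 13  ** P0@[1:1]
pos 2 'b': at 23  ** P7@[0:2]
pos 3 'b': at 11 (fail-walked)
pos 4 'c': at 12  ** P0@[4:4],P3@[1:4]
pos 5 'c': at 13 (fail-walked)  ** P0@[5:5]
pos 6 'b': at 23  ** P7@[4:6]
pos 7 'b': at 11 (fail-walked)
pos 8 'c': at 12  ** P0@[8:8],P3@[5:8]
pos 9 'b': at 10 (fail-walked)
pos 10 'b': at 11
pos 11 'c': at 12  ** P0@[11:11],P3@[8:11]
pos 12 'c': at 13 (fail-walked)  ** P0@[12:12]
pos 13 'c': at 14  ** P0@[13:13],P4@[11:13]
pos 14 'c': at 14 (fail-walked)  ** P0@[14:14],P4@[12:14]
pos 15 'b': at 23 (fail-walked)  ** P7@[13:15]
pos 16 'b': at 11 (fail-walked)
pos 17 'c': at 12  ** P0@[17:17],P3@[14:17]
pos 18 'a': at 20 (fail-walked)
pos 19 'a': at 21
pos 20 'b': at 22  ** P5@[17:20],P6@[15:20]
pos 21 'c': at 1 (fail-walked)  ** P0@[21:21]
pos 22 'a': at 15
pos 23 'a': at 16
pos 24 'b': at 17  ** P5@[21:24]
pos 25 'b': at 18 (fail-walked)
pos 26 'b': at 18 (fail-walked)
pos 27 'c': at 19  ** P0@[27:27]
pos 28 'a': at 20
pos 29 'a': at 21
pos 30 'b': at 22  ** P5@[27:30],P6@[25:30]
pos 31 'c': at 1 (fail-walked)  ** P0@[31:31]
pos 32 'b': at 10
pos 33 'b': at 11
pos 34 'c': at 12  ** P0@[34:34],P3@[31:34]
pos 35 'a': at 20 (fail-walked)
pos 36 'a': at 21
pos 37 'c': at 6 (fail-walked)  ** P0@[37:37]
pos 38 'c': at 7  ** P0@[38:38]
pos 39 'b': at 23 (fail-walked)  ** P7@[37:39]
pos 40 'b': at 11 (fail-walked)
pos 41 'c': at 12  ** P0@[41:41],P3@[38:41]

All matches (sorted): [[0,0],[1,0],[2,7],[4,0],[4,3],[5,0],[6,7],[8,0],[8,3],[11,0],[11,3],[12,0],[13,0],[13,4],[14,0],[14,4],[15,7],[17,0],[17,3],[20,5],[20,6],[21,0],[24,5],[27,0],[30,5],[30,6],[31,0],[34,0],[34,3],[37,0],[38,0],[39,7],[41,0],[41,3]]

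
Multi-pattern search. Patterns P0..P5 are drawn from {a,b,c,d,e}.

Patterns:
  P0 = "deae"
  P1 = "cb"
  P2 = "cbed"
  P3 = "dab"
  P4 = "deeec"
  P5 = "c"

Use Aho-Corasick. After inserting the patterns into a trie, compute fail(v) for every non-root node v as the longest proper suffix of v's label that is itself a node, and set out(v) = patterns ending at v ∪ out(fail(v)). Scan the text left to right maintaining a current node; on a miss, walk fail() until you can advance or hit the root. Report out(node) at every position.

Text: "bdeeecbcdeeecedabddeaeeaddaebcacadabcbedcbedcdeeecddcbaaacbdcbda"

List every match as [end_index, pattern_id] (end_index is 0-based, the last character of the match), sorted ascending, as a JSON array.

Build:
Trie nodes:
  n0 'ε': c→5 d→1
  n1 'd': a→9 e→2
  n2 'de': a→3 e→11
  n3 'dea': e→4
  n4 'deae': ·  [P0 ends]
  n5 'c': b→6  [P5 ends]
  n6 'cb': e→7  [P1 ends]
  n7 'cbe': d→8
  n8 'cbed': ·  [P2 ends]
  n9 'da': b→10
  n10 'dab': ·  [P3 ends]
  n11 'dee': e→12
  n12 'deee': c→13
  n13 'deeec': ·  [P4 ends]

BFS fail/out derivation:
  n1('d'): parent n0 fail=0; on 'd' 0 → fail=0;  out ∅∪∅=∅
  n5('c'): parent n0 fail=0; on 'c' 0 → fail=0;  out {5}∪∅={5}
  n2('de'): parent n1 fail=0; on 'e' 0 → fail=0;  out ∅∪∅=∅
  n6('cb'): parent n5 fail=0; on 'b' 0 → fail=0;  out {1}∪∅={1}
  n9('da'): parent n1 fail=0; on 'a' 0 → fail=0;  out ∅∪∅=∅
  n3('dea'): parent n2 fail=0; on 'a' 0 → fail=0;  out ∅∪∅=∅
  n7('cbe'): parent n6 fail=0; on 'e' 0 → fail=0;  out ∅∪∅=∅
  n10('dab'): parent n9 fail=0; on 'b' 0 → fail=0;  out {3}∪∅={3}
  n11('dee'): parent n2 fail=0; on 'e' 0 → fail=0;  out ∅∪∅=∅
  n4('deae'): parent n3 fail=0; on 'e' 0 → fail=0;  out {0}∪∅={0}
  n8('cbed'): parent n7 fail=0; on 'd' 0 → fail=1;  out {2}∪∅={2}
  n12('deee'): parent n11 fail=0; on 'e' 0 → fail=0;  out ∅∪∅=∅
  n13('deeec'): parent n12 fail=0; on 'c' 0 → fail=5;  out {4}∪{5}={4,5}

Scan:
i=0 'b': node 0→0
i=1 'd': node 0→1
i=2 'e': node 1→2
i=3 'e': node 2→11
i=4 'e': node 11→12
i=5 'c': node 12→13  ** P4@[1:5],P5@[5:5]
i=6 'b': node 13→6 (fail-walked)  ** P1@[5:6]
i=7 'c': node 6→5 (fail-walked)  ** P5@[7:7]
i=8 'd': node 5→1 (fail-walked)
i=9 'e': node 1→2
i=10 'e': node 2→11
i=11 'e': node 11→12
i=12 'c': node 12→13  ** P4@[8:12],P5@[12:12]
i=13 'e': node 13→0 (fail-walked)
i=14 'd': node 0→1
i=15 'a': node 1→9
i=16 'b': node 9→10  ** P3@[14:16]
i=17 'd': node 10→1 (fail-walked)
i=18 'd': node 1→1 (fail-walked)
i=19 'e': node 1→2
i=20 'a': node 2→3
i=21 'e': node 3→4  ** P0@[18:21]
i=22 'e': node 4→0 (fail-walked)
i=23 'a': node 0→0
i=24 'd': node 0→1
i=25 'd': node 1→1 (fail-walked)
i=26 'a': node 1→9
i=27 'e': node 9→0 (fail-walked)
i=28 'b': node 0→0
i=29 'c': node 0→5  ** P5@[29:29]
i=30 'a': node 5→0 (fail-walked)
i=31 'c': node 0→5  ** P5@[31:31]
i=32 'a': node 5→0 (fail-walked)
i=33 'd': node 0→1
i=34 'a': node 1→9
i=35 'b': node 9→10  ** P3@[33:35]
i=36 'c': node 10→5 (fail-walked)  ** P5@[36:36]
i=37 'b': node 5→6  ** P1@[36:37]
i=38 'e': node 6→7
i=39 'd': node 7→8  ** P2@[36:39]
i=40 'c': node 8→5 (fail-walked)  ** P5@[40:40]
i=41 'b': node 5→6  ** P1@[40:41]
i=42 'e': node 6→7
i=43 'd': node 7→8  ** P2@[40:43]
i=44 'c': node 8→5 (fail-walked)  ** P5@[44:44]
i=45 'd': node 5→1 (fail-walked)
i=46 'e': node 1→2
i=47 'e': node 2→11
i=48 'e': node 11→12
i=49 'c': node 12→13  ** P4@[45:49],P5@[49:49]
i=50 'd': node 13→1 (fail-walked)
i=51 'd': node 1→1 (fail-walked)
i=52 'c': node 1→5 (fail-walked)  ** P5@[52:52]
i=53 'b': node 5→6  ** P1@[52:53]
i=54 'a': node 6→0 (fail-walked)
i=55 'a': node 0→0
i=56 'a': node 0→0
i=57 'c': node 0→5  ** P5@[57:57]
i=58 'b': node 5→6  ** P1@[57:58]
i=59 'd': node 6→1 (fail-walked)
i=60 'c': node 1→5 (fail-walked)  ** P5@[60:60]
i=61 'b': node 5→6  ** P1@[60:61]
i=62 'd': node 6→1 (fail-walked)
i=63 'a': node 1→9

Result: [[5,4],[5,5],[6,1],[7,5],[12,4],[12,5],[16,3],[21,0],[29,5],[31,5],[35,3],[36,5],[37,1],[39,2],[40,5],[41,1],[43,2],[44,5],[49,4],[49,5],[52,5],[53,1],[57,5],[58,1],[60,5],[61,1]]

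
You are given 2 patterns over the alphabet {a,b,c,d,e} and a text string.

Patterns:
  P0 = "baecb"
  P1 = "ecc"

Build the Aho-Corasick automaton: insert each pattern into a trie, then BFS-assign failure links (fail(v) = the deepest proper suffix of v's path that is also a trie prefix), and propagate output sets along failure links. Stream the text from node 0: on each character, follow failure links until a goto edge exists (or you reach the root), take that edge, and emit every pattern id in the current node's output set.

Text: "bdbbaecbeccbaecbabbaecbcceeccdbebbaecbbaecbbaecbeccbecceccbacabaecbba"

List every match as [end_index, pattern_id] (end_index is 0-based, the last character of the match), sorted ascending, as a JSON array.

Construct AC machine:
Trie nodes:
  n0 'ε': b→1 e→6
  n1 'b': a→2
  n2 'ba': e→3
  n3 'bae': c→4
  n4 'baec': b→5
  n5 'baecb': ·  ←P0
  n6 'e': c→7
  n7 'ec': c→8
  n8 'ecc': ·  ←P1

BFS fail/out derivation:
  fail(1) 'b': from fail(0)=0 chase 'b': 0 ⇒ 0;  out=∅∪out(0)=∅
  fail(6) 'e': from fail(0)=0 chase 'e': 0 ⇒ 0;  out=∅∪out(0)=∅
  fail(2) 'ba': from fail(1)=0 chase 'a': 0 ⇒ 0;  out=∅∪out(0)=∅
  fail(7) 'ec': from fail(6)=0 chase 'c': 0 ⇒ 0;  out=∅∪out(0)=∅
  fail(3) 'bae': from fail(2)=0 chase 'e': 0 ⇒ 6;  out=∅∪out(6)=∅
  fail(8) 'ecc': from fail(7)=0 chase 'c': 0 ⇒ 0;  out={1}∪out(0)={1}
  fail(4) 'baec': from fail(3)=6 chase 'c': 6 ⇒ 7;  out=∅∪out(7)=∅
  fail(5) 'baecb': from fail(4)=7 chase 'b': 7→0 ⇒ 1;  out={0}∪out(1)={0}

Scan:
[0] read 'b'  n0⇒n1
[1] read 'd'  n1⇒n0 ·f
[2] read 'b'  n0⇒n1
[3] read 'b'  n1⇒n1 ·f
[4] read 'a'  n1⇒n2
[5] read 'e'  n2⇒n3
[6] read 'c'  n3⇒n4
[7] read 'b'  n4⇒n5  emit P0@[3:7]
[8] read 'e'  n5⇒n6 ·f
[9] read 'c'  n6⇒n7
[10] read 'c'  n7⇒n8  emit P1@[8:10]
[11] read 'b'  n8⇒n1 ·f
[12] read 'a'  n1⇒n2
[13] read 'e'  n2⇒n3
[14] read 'c'  n3⇒n4
[15] read 'b'  n4⇒n5  emit P0@[11:15]
[16] read 'a'  n5⇒n2 ·f
[17] read 'b'  n2⇒n1 ·f
[18] read 'b'  n1⇒n1 ·f
[19] read 'a'  n1⇒n2
[20] read 'e'  n2⇒n3
[21] read 'c'  n3⇒n4
[22] read 'b'  n4⇒n5  emit P0@[18:22]
[23] read 'c'  n5⇒n0 ·f
[24] read 'c'  n0⇒n0
[25] read 'e'  n0⇒n6
[26] read 'e'  n6⇒n6 ·f
[27] read 'c'  n6⇒n7
[28] read 'c'  n7⇒n8  emit P1@[26:28]
[29] read 'd'  n8⇒n0 ·f
[30] read 'b'  n0⇒n1
[31] read 'e'  n1⇒n6 ·f
[32] read 'b'  n6⇒n1 ·f
[33] read 'b'  n1⇒n1 ·f
[34] read 'a'  n1⇒n2
[35] read 'e'  n2⇒n3
[36] read 'c'  n3⇒n4
[37] read 'b'  n4⇒n5  emit P0@[33:37]
[38] read 'b'  n5⇒n1 ·f
[39] read 'a'  n1⇒n2
[40] read 'e'  n2⇒n3
[41] read 'c'  n3⇒n4
[42] read 'b'  n4⇒n5  emit P0@[38:42]
[43] read 'b'  n5⇒n1 ·f
[44] read 'a'  n1⇒n2
[45] read 'e'  n2⇒n3
[46] read 'c'  n3⇒n4
[47] read 'b'  n4⇒n5  emit P0@[43:47]
[48] read 'e'  n5⇒n6 ·f
[49] read 'c'  n6⇒n7
[50] read 'c'  n7⇒n8  emit P1@[48:50]
[51] read 'b'  n8⇒n1 ·f
[52] read 'e'  n1⇒n6 ·f
[53] read 'c'  n6⇒n7
[54] read 'c'  n7⇒n8  emit P1@[52:54]
[55] read 'e'  n8⇒n6 ·f
[56] read 'c'  n6⇒n7
[57] read 'c'  n7⇒n8  emit P1@[55:57]
[58] read 'b'  n8⇒n1 ·f
[59] read 'a'  n1⇒n2
[60] read 'c'  n2⇒n0 ·f
[61] read 'a'  n0⇒n0
[62] read 'b'  n0⇒n1
[63] read 'a'  n1⇒n2
[64] read 'e'  n2⇒n3
[65] read 'c'  n3⇒n4
[66] read 'b'  n4⇒n5  emit P0@[62:66]
[67] read 'b'  n5⇒n1 ·f
[68] read 'a'  n1⇒n2

All matches (sorted): [[7,0],[10,1],[15,0],[22,0],[28,1],[37,0],[42,0],[47,0],[50,1],[54,1],[57,1],[66,0]]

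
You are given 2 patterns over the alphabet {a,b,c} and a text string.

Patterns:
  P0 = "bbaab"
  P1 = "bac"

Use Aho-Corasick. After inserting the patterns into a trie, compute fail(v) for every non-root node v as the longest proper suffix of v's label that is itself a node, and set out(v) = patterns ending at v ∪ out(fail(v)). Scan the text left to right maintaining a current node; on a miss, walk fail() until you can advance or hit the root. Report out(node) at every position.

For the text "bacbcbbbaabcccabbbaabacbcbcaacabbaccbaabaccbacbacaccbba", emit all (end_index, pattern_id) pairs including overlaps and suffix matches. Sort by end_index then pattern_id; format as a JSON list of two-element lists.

Build automaton:
Trie nodes:
  n0 'ε': b→1
  n1 'b': a→6 b→2
  n2 'bb': a→3
  n3 'bba': a→4
  n4 'bbaa': b→5
  n5 'bbaab': ·  ←P0
  n6 'ba': c→7
  n7 'bac': ·  ←P1

Failure links (BFS by depth):
  fail(1) 'b': from fail(0)=0 chase 'b': 0 ⇒ 0;  out=∅∪out(0)=∅
  fail(2) 'bb': from fail(1)=0 chase 'b': 0 ⇒ 1;  out=∅∪out(1)=∅
  fail(6) 'ba': from fail(1)=0 chase 'a': 0 ⇒ 0;  out=∅∪out(0)=∅
  fail(3) 'bba': from fail(2)=1 chase 'a': 1 ⇒ 6;  out=∅∪out(6)=∅
  fail(7) 'bac': from fail(6)=0 chase 'c': 0 ⇒ 0;  out={1}∪out(0)={1}
  fail(4) 'bbaa': from fail(3)=6 chase 'a': 6→0 ⇒ 0;  out=∅∪out(0)=∅
  fail(5) 'bbaab': from fail(4)=0 chase 'b': 0 ⇒ 1;  out={0}∪out(1)={0}

Text stream:
i=0 'b': node 0→1
i=1 'a': node 1→6
i=2 'c': node 6→7  emit P1@[0:2]
i=3 'b': node 7→1 (via fail)
i=4 'c': node 1→0 (via fail)
i=5 'b': node 0→1
i=6 'b': node 1→2
i=7 'b': node 2→2 (via fail)
i=8 'a': node 2→3
i=9 'a': node 3→4
i=10 'b': node 4→5  emit P0@[6:10]
i=11 'c': node 5→0 (via fail)
i=12 'c': node 0→0
i=13 'c': node 0→0
i=14 'a': node 0→0
i=15 'b': node 0→1
i=16 'b': node 1→2
i=17 'b': node 2→2 (via fail)
i=18 'a': node 2→3
i=19 'a': node 3→4
i=20 'b': node 4→5  emit P0@[16:20]
i=21 'a': node 5→6 (via fail)
i=22 'c': node 6→7  emit P1@[20:22]
i=23 'b': node 7→1 (via fail)
i=24 'c': node 1→0 (via fail)
i=25 'b': node 0→1
i=26 'c': node 1→0 (via fail)
i=27 'a': node 0→0
i=28 'a': node 0→0
i=29 'c': node 0→0
i=30 'a': node 0→0
i=31 'b': node 0→1
i=32 'b': node 1→2
i=33 'a': node 2→3
i=34 'c': node 3→7 (via fail)  emit P1@[32:34]
i=35 'c': node 7→0 (via fail)
i=36 'b': node 0→1
i=37 'a': node 1→6
i=38 'a': node 6→0 (via fail)
i=39 'b': node 0→1
i=40 'a': node 1→6
i=41 'c': node 6→7  emit P1@[39:41]
i=42 'c': node 7→0 (via fail)
i=43 'b': node 0→1
i=44 'a': node 1→6
i=45 'c': node 6→7  emit P1@[43:45]
i=46 'b': node 7→1 (via fail)
i=47 'a': node 1→6
i=48 'c': node 6→7  emit P1@[46:48]
i=49 'a': node 7→0 (via fail)
i=50 'c': node 0→0
i=51 'c': node 0→0
i=52 'b': node 0→1
i=53 'b': node 1→2
i=54 'a': node 2→3

All matches (sorted): [[2,1],[10,0],[20,0],[22,1],[34,1],[41,1],[45,1],[48,1]]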